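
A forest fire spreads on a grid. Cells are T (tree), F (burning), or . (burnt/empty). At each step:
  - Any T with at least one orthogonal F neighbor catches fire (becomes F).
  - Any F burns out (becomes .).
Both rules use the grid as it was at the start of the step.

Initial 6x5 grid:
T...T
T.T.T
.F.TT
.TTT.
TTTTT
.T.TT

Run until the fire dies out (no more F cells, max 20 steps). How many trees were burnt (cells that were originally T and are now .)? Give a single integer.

Answer: 15

Derivation:
Step 1: +1 fires, +1 burnt (F count now 1)
Step 2: +2 fires, +1 burnt (F count now 2)
Step 3: +4 fires, +2 burnt (F count now 4)
Step 4: +2 fires, +4 burnt (F count now 2)
Step 5: +3 fires, +2 burnt (F count now 3)
Step 6: +2 fires, +3 burnt (F count now 2)
Step 7: +1 fires, +2 burnt (F count now 1)
Step 8: +0 fires, +1 burnt (F count now 0)
Fire out after step 8
Initially T: 18, now '.': 27
Total burnt (originally-T cells now '.'): 15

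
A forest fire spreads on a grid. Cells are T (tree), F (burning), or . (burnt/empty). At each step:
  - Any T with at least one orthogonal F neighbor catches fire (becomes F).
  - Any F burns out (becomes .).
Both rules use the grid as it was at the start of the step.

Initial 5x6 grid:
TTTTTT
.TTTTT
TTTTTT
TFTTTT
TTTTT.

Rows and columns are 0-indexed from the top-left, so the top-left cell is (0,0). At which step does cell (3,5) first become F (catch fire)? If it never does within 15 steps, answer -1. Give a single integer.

Step 1: cell (3,5)='T' (+4 fires, +1 burnt)
Step 2: cell (3,5)='T' (+6 fires, +4 burnt)
Step 3: cell (3,5)='T' (+5 fires, +6 burnt)
Step 4: cell (3,5)='F' (+6 fires, +5 burnt)
  -> target ignites at step 4
Step 5: cell (3,5)='.' (+3 fires, +6 burnt)
Step 6: cell (3,5)='.' (+2 fires, +3 burnt)
Step 7: cell (3,5)='.' (+1 fires, +2 burnt)
Step 8: cell (3,5)='.' (+0 fires, +1 burnt)
  fire out at step 8

4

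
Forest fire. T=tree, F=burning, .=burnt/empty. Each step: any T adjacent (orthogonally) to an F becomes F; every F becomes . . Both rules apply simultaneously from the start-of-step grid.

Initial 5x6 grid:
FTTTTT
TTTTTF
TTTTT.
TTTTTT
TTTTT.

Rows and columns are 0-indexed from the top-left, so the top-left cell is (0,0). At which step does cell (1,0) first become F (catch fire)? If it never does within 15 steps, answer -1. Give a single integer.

Step 1: cell (1,0)='F' (+4 fires, +2 burnt)
  -> target ignites at step 1
Step 2: cell (1,0)='.' (+6 fires, +4 burnt)
Step 3: cell (1,0)='.' (+6 fires, +6 burnt)
Step 4: cell (1,0)='.' (+6 fires, +6 burnt)
Step 5: cell (1,0)='.' (+3 fires, +6 burnt)
Step 6: cell (1,0)='.' (+1 fires, +3 burnt)
Step 7: cell (1,0)='.' (+0 fires, +1 burnt)
  fire out at step 7

1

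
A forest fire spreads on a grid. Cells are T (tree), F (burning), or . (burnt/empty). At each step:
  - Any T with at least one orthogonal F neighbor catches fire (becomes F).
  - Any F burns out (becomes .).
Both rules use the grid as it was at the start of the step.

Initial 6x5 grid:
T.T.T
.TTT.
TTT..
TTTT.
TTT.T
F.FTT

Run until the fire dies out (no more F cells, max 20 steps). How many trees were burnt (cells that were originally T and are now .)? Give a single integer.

Answer: 17

Derivation:
Step 1: +3 fires, +2 burnt (F count now 3)
Step 2: +4 fires, +3 burnt (F count now 4)
Step 3: +5 fires, +4 burnt (F count now 5)
Step 4: +2 fires, +5 burnt (F count now 2)
Step 5: +3 fires, +2 burnt (F count now 3)
Step 6: +0 fires, +3 burnt (F count now 0)
Fire out after step 6
Initially T: 19, now '.': 28
Total burnt (originally-T cells now '.'): 17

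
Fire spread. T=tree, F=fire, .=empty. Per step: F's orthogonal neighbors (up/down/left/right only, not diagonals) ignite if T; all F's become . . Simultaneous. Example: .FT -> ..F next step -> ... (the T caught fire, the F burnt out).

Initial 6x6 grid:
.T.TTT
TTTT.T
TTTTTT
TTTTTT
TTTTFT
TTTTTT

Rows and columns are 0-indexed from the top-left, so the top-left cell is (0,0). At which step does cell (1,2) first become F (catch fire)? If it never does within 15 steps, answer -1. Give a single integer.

Step 1: cell (1,2)='T' (+4 fires, +1 burnt)
Step 2: cell (1,2)='T' (+6 fires, +4 burnt)
Step 3: cell (1,2)='T' (+5 fires, +6 burnt)
Step 4: cell (1,2)='T' (+6 fires, +5 burnt)
Step 5: cell (1,2)='F' (+6 fires, +6 burnt)
  -> target ignites at step 5
Step 6: cell (1,2)='.' (+3 fires, +6 burnt)
Step 7: cell (1,2)='.' (+2 fires, +3 burnt)
Step 8: cell (1,2)='.' (+0 fires, +2 burnt)
  fire out at step 8

5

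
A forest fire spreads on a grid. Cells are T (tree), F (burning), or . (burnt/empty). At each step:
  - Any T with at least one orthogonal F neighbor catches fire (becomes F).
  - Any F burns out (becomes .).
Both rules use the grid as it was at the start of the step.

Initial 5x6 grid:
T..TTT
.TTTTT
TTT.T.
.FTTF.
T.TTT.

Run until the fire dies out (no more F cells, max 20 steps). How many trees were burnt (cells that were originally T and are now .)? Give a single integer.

Answer: 17

Derivation:
Step 1: +5 fires, +2 burnt (F count now 5)
Step 2: +6 fires, +5 burnt (F count now 6)
Step 3: +4 fires, +6 burnt (F count now 4)
Step 4: +2 fires, +4 burnt (F count now 2)
Step 5: +0 fires, +2 burnt (F count now 0)
Fire out after step 5
Initially T: 19, now '.': 28
Total burnt (originally-T cells now '.'): 17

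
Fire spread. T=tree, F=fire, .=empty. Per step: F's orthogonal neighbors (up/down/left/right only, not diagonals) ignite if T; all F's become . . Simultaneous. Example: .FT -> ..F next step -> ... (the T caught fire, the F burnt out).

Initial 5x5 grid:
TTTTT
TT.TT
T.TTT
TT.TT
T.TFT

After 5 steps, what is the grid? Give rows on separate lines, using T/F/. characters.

Step 1: 3 trees catch fire, 1 burn out
  TTTTT
  TT.TT
  T.TTT
  TT.FT
  T.F.F
Step 2: 2 trees catch fire, 3 burn out
  TTTTT
  TT.TT
  T.TFT
  TT..F
  T....
Step 3: 3 trees catch fire, 2 burn out
  TTTTT
  TT.FT
  T.F.F
  TT...
  T....
Step 4: 2 trees catch fire, 3 burn out
  TTTFT
  TT..F
  T....
  TT...
  T....
Step 5: 2 trees catch fire, 2 burn out
  TTF.F
  TT...
  T....
  TT...
  T....

TTF.F
TT...
T....
TT...
T....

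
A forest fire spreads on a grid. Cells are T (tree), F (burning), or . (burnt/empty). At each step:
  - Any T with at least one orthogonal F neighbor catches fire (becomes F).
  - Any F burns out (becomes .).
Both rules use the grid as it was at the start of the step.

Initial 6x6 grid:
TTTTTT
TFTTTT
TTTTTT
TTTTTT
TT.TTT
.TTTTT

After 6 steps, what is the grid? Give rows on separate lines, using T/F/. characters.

Step 1: 4 trees catch fire, 1 burn out
  TFTTTT
  F.FTTT
  TFTTTT
  TTTTTT
  TT.TTT
  .TTTTT
Step 2: 6 trees catch fire, 4 burn out
  F.FTTT
  ...FTT
  F.FTTT
  TFTTTT
  TT.TTT
  .TTTTT
Step 3: 6 trees catch fire, 6 burn out
  ...FTT
  ....FT
  ...FTT
  F.FTTT
  TF.TTT
  .TTTTT
Step 4: 6 trees catch fire, 6 burn out
  ....FT
  .....F
  ....FT
  ...FTT
  F..TTT
  .FTTTT
Step 5: 5 trees catch fire, 6 burn out
  .....F
  ......
  .....F
  ....FT
  ...FTT
  ..FTTT
Step 6: 3 trees catch fire, 5 burn out
  ......
  ......
  ......
  .....F
  ....FT
  ...FTT

......
......
......
.....F
....FT
...FTT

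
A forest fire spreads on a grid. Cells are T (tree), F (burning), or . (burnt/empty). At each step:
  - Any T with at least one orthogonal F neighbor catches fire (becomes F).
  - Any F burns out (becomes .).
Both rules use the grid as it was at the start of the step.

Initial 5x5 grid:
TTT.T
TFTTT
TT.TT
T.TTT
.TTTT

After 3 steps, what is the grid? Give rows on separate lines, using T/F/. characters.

Step 1: 4 trees catch fire, 1 burn out
  TFT.T
  F.FTT
  TF.TT
  T.TTT
  .TTTT
Step 2: 4 trees catch fire, 4 burn out
  F.F.T
  ...FT
  F..TT
  T.TTT
  .TTTT
Step 3: 3 trees catch fire, 4 burn out
  ....T
  ....F
  ...FT
  F.TTT
  .TTTT

....T
....F
...FT
F.TTT
.TTTT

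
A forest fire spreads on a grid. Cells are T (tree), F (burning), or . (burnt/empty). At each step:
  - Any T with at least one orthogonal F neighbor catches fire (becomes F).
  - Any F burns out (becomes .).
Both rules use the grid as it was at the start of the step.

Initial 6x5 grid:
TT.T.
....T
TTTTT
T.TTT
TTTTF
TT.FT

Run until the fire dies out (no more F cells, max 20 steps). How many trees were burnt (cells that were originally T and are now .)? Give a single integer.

Answer: 17

Derivation:
Step 1: +3 fires, +2 burnt (F count now 3)
Step 2: +3 fires, +3 burnt (F count now 3)
Step 3: +4 fires, +3 burnt (F count now 4)
Step 4: +3 fires, +4 burnt (F count now 3)
Step 5: +3 fires, +3 burnt (F count now 3)
Step 6: +1 fires, +3 burnt (F count now 1)
Step 7: +0 fires, +1 burnt (F count now 0)
Fire out after step 7
Initially T: 20, now '.': 27
Total burnt (originally-T cells now '.'): 17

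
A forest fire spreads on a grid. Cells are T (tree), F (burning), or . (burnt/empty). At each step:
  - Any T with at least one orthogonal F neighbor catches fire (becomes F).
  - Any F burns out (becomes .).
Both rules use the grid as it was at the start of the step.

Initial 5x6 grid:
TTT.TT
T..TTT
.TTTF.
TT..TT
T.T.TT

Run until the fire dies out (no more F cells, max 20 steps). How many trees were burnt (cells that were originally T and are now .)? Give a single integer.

Step 1: +3 fires, +1 burnt (F count now 3)
Step 2: +6 fires, +3 burnt (F count now 6)
Step 3: +3 fires, +6 burnt (F count now 3)
Step 4: +1 fires, +3 burnt (F count now 1)
Step 5: +1 fires, +1 burnt (F count now 1)
Step 6: +1 fires, +1 burnt (F count now 1)
Step 7: +0 fires, +1 burnt (F count now 0)
Fire out after step 7
Initially T: 20, now '.': 25
Total burnt (originally-T cells now '.'): 15

Answer: 15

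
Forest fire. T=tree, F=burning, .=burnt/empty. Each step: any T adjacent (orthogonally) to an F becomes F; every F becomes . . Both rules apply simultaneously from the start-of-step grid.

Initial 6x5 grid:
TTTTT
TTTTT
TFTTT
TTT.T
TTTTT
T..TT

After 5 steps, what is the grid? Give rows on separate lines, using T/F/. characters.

Step 1: 4 trees catch fire, 1 burn out
  TTTTT
  TFTTT
  F.FTT
  TFT.T
  TTTTT
  T..TT
Step 2: 7 trees catch fire, 4 burn out
  TFTTT
  F.FTT
  ...FT
  F.F.T
  TFTTT
  T..TT
Step 3: 6 trees catch fire, 7 burn out
  F.FTT
  ...FT
  ....F
  ....T
  F.FTT
  T..TT
Step 4: 5 trees catch fire, 6 burn out
  ...FT
  ....F
  .....
  ....F
  ...FT
  F..TT
Step 5: 3 trees catch fire, 5 burn out
  ....F
  .....
  .....
  .....
  ....F
  ...FT

....F
.....
.....
.....
....F
...FT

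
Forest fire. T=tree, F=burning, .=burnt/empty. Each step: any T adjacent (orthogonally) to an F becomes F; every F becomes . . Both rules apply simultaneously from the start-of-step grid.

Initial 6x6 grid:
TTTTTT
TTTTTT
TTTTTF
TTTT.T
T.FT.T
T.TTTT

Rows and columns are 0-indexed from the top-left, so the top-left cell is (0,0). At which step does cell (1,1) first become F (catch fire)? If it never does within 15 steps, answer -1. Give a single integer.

Step 1: cell (1,1)='T' (+6 fires, +2 burnt)
Step 2: cell (1,1)='T' (+8 fires, +6 burnt)
Step 3: cell (1,1)='T' (+7 fires, +8 burnt)
Step 4: cell (1,1)='F' (+5 fires, +7 burnt)
  -> target ignites at step 4
Step 5: cell (1,1)='.' (+3 fires, +5 burnt)
Step 6: cell (1,1)='.' (+1 fires, +3 burnt)
Step 7: cell (1,1)='.' (+0 fires, +1 burnt)
  fire out at step 7

4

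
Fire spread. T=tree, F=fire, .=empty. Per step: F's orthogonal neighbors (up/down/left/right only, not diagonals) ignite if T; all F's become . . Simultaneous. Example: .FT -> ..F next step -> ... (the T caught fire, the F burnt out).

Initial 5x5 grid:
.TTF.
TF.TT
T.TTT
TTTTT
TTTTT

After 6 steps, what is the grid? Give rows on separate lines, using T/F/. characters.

Step 1: 4 trees catch fire, 2 burn out
  .FF..
  F..FT
  T.TTT
  TTTTT
  TTTTT
Step 2: 3 trees catch fire, 4 burn out
  .....
  ....F
  F.TFT
  TTTTT
  TTTTT
Step 3: 4 trees catch fire, 3 burn out
  .....
  .....
  ..F.F
  FTTFT
  TTTTT
Step 4: 5 trees catch fire, 4 burn out
  .....
  .....
  .....
  .FF.F
  FTTFT
Step 5: 3 trees catch fire, 5 burn out
  .....
  .....
  .....
  .....
  .FF.F
Step 6: 0 trees catch fire, 3 burn out
  .....
  .....
  .....
  .....
  .....

.....
.....
.....
.....
.....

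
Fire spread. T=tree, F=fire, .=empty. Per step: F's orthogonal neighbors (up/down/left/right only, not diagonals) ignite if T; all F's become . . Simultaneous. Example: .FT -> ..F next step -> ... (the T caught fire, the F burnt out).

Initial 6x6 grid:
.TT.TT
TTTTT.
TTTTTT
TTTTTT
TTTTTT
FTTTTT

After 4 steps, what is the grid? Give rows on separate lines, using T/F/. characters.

Step 1: 2 trees catch fire, 1 burn out
  .TT.TT
  TTTTT.
  TTTTTT
  TTTTTT
  FTTTTT
  .FTTTT
Step 2: 3 trees catch fire, 2 burn out
  .TT.TT
  TTTTT.
  TTTTTT
  FTTTTT
  .FTTTT
  ..FTTT
Step 3: 4 trees catch fire, 3 burn out
  .TT.TT
  TTTTT.
  FTTTTT
  .FTTTT
  ..FTTT
  ...FTT
Step 4: 5 trees catch fire, 4 burn out
  .TT.TT
  FTTTT.
  .FTTTT
  ..FTTT
  ...FTT
  ....FT

.TT.TT
FTTTT.
.FTTTT
..FTTT
...FTT
....FT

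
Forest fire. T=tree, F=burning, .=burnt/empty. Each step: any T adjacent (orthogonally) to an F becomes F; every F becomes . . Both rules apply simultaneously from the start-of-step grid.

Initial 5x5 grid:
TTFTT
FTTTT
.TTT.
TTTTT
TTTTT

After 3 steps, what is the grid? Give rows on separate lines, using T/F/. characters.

Step 1: 5 trees catch fire, 2 burn out
  FF.FT
  .FFTT
  .TTT.
  TTTTT
  TTTTT
Step 2: 4 trees catch fire, 5 burn out
  ....F
  ...FT
  .FFT.
  TTTTT
  TTTTT
Step 3: 4 trees catch fire, 4 burn out
  .....
  ....F
  ...F.
  TFFTT
  TTTTT

.....
....F
...F.
TFFTT
TTTTT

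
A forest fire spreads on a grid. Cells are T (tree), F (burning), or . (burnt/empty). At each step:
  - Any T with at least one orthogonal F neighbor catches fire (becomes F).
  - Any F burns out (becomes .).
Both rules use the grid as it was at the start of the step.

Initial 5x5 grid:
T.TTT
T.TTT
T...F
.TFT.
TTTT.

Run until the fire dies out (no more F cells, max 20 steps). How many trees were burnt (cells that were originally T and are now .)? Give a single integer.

Answer: 12

Derivation:
Step 1: +4 fires, +2 burnt (F count now 4)
Step 2: +4 fires, +4 burnt (F count now 4)
Step 3: +3 fires, +4 burnt (F count now 3)
Step 4: +1 fires, +3 burnt (F count now 1)
Step 5: +0 fires, +1 burnt (F count now 0)
Fire out after step 5
Initially T: 15, now '.': 22
Total burnt (originally-T cells now '.'): 12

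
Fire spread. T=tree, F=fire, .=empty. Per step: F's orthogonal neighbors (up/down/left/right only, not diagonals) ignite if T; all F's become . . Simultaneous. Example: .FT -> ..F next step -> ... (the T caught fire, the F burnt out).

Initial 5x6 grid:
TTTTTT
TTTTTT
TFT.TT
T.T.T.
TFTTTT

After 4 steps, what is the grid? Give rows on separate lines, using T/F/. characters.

Step 1: 5 trees catch fire, 2 burn out
  TTTTTT
  TFTTTT
  F.F.TT
  T.T.T.
  F.FTTT
Step 2: 6 trees catch fire, 5 burn out
  TFTTTT
  F.FTTT
  ....TT
  F.F.T.
  ...FTT
Step 3: 4 trees catch fire, 6 burn out
  F.FTTT
  ...FTT
  ....TT
  ....T.
  ....FT
Step 4: 4 trees catch fire, 4 burn out
  ...FTT
  ....FT
  ....TT
  ....F.
  .....F

...FTT
....FT
....TT
....F.
.....F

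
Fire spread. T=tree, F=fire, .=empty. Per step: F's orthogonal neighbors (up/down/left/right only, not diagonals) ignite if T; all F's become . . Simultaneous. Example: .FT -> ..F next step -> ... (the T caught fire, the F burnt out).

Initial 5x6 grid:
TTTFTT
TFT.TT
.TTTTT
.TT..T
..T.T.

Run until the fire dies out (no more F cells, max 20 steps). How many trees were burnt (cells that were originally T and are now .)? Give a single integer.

Answer: 18

Derivation:
Step 1: +6 fires, +2 burnt (F count now 6)
Step 2: +5 fires, +6 burnt (F count now 5)
Step 3: +4 fires, +5 burnt (F count now 4)
Step 4: +2 fires, +4 burnt (F count now 2)
Step 5: +1 fires, +2 burnt (F count now 1)
Step 6: +0 fires, +1 burnt (F count now 0)
Fire out after step 6
Initially T: 19, now '.': 29
Total burnt (originally-T cells now '.'): 18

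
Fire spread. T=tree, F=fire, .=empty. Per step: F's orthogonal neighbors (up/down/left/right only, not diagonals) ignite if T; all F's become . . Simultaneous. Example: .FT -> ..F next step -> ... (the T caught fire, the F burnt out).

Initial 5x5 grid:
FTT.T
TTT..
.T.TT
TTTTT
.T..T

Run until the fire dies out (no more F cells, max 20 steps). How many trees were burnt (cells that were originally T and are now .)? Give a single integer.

Answer: 15

Derivation:
Step 1: +2 fires, +1 burnt (F count now 2)
Step 2: +2 fires, +2 burnt (F count now 2)
Step 3: +2 fires, +2 burnt (F count now 2)
Step 4: +1 fires, +2 burnt (F count now 1)
Step 5: +3 fires, +1 burnt (F count now 3)
Step 6: +1 fires, +3 burnt (F count now 1)
Step 7: +2 fires, +1 burnt (F count now 2)
Step 8: +2 fires, +2 burnt (F count now 2)
Step 9: +0 fires, +2 burnt (F count now 0)
Fire out after step 9
Initially T: 16, now '.': 24
Total burnt (originally-T cells now '.'): 15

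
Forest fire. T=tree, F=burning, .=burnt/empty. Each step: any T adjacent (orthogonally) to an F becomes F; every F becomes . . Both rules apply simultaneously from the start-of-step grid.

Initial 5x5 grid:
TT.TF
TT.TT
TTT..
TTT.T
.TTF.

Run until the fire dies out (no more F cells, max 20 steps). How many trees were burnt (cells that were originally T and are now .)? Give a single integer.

Answer: 15

Derivation:
Step 1: +3 fires, +2 burnt (F count now 3)
Step 2: +3 fires, +3 burnt (F count now 3)
Step 3: +2 fires, +3 burnt (F count now 2)
Step 4: +2 fires, +2 burnt (F count now 2)
Step 5: +2 fires, +2 burnt (F count now 2)
Step 6: +2 fires, +2 burnt (F count now 2)
Step 7: +1 fires, +2 burnt (F count now 1)
Step 8: +0 fires, +1 burnt (F count now 0)
Fire out after step 8
Initially T: 16, now '.': 24
Total burnt (originally-T cells now '.'): 15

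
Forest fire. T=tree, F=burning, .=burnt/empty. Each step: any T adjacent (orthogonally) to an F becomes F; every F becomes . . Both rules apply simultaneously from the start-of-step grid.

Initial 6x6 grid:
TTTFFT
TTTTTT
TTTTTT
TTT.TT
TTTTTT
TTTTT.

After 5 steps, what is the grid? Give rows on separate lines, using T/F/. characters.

Step 1: 4 trees catch fire, 2 burn out
  TTF..F
  TTTFFT
  TTTTTT
  TTT.TT
  TTTTTT
  TTTTT.
Step 2: 5 trees catch fire, 4 burn out
  TF....
  TTF..F
  TTTFFT
  TTT.TT
  TTTTTT
  TTTTT.
Step 3: 5 trees catch fire, 5 burn out
  F.....
  TF....
  TTF..F
  TTT.FT
  TTTTTT
  TTTTT.
Step 4: 5 trees catch fire, 5 burn out
  ......
  F.....
  TF....
  TTF..F
  TTTTFT
  TTTTT.
Step 5: 6 trees catch fire, 5 burn out
  ......
  ......
  F.....
  TF....
  TTFF.F
  TTTTF.

......
......
F.....
TF....
TTFF.F
TTTTF.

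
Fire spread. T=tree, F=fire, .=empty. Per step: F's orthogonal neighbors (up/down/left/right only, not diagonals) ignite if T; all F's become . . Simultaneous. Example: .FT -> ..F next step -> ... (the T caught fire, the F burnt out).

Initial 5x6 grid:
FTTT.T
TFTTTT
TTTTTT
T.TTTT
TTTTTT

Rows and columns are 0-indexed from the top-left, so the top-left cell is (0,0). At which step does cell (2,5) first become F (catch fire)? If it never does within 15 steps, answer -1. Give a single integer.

Step 1: cell (2,5)='T' (+4 fires, +2 burnt)
Step 2: cell (2,5)='T' (+4 fires, +4 burnt)
Step 3: cell (2,5)='T' (+5 fires, +4 burnt)
Step 4: cell (2,5)='T' (+5 fires, +5 burnt)
Step 5: cell (2,5)='F' (+5 fires, +5 burnt)
  -> target ignites at step 5
Step 6: cell (2,5)='.' (+2 fires, +5 burnt)
Step 7: cell (2,5)='.' (+1 fires, +2 burnt)
Step 8: cell (2,5)='.' (+0 fires, +1 burnt)
  fire out at step 8

5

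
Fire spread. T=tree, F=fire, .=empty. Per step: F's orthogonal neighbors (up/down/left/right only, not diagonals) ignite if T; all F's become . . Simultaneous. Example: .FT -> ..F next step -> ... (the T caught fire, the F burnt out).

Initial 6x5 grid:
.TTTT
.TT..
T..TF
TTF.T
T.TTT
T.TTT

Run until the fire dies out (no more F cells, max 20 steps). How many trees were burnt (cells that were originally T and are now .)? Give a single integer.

Step 1: +4 fires, +2 burnt (F count now 4)
Step 2: +4 fires, +4 burnt (F count now 4)
Step 3: +4 fires, +4 burnt (F count now 4)
Step 4: +1 fires, +4 burnt (F count now 1)
Step 5: +0 fires, +1 burnt (F count now 0)
Fire out after step 5
Initially T: 19, now '.': 24
Total burnt (originally-T cells now '.'): 13

Answer: 13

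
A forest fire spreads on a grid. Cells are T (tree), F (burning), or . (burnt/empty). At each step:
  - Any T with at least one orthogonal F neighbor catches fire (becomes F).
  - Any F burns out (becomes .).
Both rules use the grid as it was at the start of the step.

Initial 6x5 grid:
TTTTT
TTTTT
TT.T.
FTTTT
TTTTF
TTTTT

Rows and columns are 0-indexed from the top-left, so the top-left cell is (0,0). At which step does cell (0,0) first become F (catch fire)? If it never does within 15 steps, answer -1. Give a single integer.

Step 1: cell (0,0)='T' (+6 fires, +2 burnt)
Step 2: cell (0,0)='T' (+8 fires, +6 burnt)
Step 3: cell (0,0)='F' (+5 fires, +8 burnt)
  -> target ignites at step 3
Step 4: cell (0,0)='.' (+3 fires, +5 burnt)
Step 5: cell (0,0)='.' (+3 fires, +3 burnt)
Step 6: cell (0,0)='.' (+1 fires, +3 burnt)
Step 7: cell (0,0)='.' (+0 fires, +1 burnt)
  fire out at step 7

3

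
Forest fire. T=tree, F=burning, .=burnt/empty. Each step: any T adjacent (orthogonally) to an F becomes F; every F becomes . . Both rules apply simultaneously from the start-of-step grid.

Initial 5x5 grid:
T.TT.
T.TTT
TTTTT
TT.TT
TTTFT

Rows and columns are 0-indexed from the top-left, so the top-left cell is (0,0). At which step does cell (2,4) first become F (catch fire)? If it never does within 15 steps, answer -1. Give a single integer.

Step 1: cell (2,4)='T' (+3 fires, +1 burnt)
Step 2: cell (2,4)='T' (+3 fires, +3 burnt)
Step 3: cell (2,4)='F' (+5 fires, +3 burnt)
  -> target ignites at step 3
Step 4: cell (2,4)='.' (+5 fires, +5 burnt)
Step 5: cell (2,4)='.' (+2 fires, +5 burnt)
Step 6: cell (2,4)='.' (+1 fires, +2 burnt)
Step 7: cell (2,4)='.' (+1 fires, +1 burnt)
Step 8: cell (2,4)='.' (+0 fires, +1 burnt)
  fire out at step 8

3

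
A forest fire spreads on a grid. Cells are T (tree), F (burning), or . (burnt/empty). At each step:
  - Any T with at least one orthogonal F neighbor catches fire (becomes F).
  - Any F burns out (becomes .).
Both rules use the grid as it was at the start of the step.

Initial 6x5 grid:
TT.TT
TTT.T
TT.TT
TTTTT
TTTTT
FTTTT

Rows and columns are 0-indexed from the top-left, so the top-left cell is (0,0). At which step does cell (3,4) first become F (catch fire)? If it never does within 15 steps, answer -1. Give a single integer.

Step 1: cell (3,4)='T' (+2 fires, +1 burnt)
Step 2: cell (3,4)='T' (+3 fires, +2 burnt)
Step 3: cell (3,4)='T' (+4 fires, +3 burnt)
Step 4: cell (3,4)='T' (+5 fires, +4 burnt)
Step 5: cell (3,4)='T' (+4 fires, +5 burnt)
Step 6: cell (3,4)='F' (+4 fires, +4 burnt)
  -> target ignites at step 6
Step 7: cell (3,4)='.' (+1 fires, +4 burnt)
Step 8: cell (3,4)='.' (+1 fires, +1 burnt)
Step 9: cell (3,4)='.' (+1 fires, +1 burnt)
Step 10: cell (3,4)='.' (+1 fires, +1 burnt)
Step 11: cell (3,4)='.' (+0 fires, +1 burnt)
  fire out at step 11

6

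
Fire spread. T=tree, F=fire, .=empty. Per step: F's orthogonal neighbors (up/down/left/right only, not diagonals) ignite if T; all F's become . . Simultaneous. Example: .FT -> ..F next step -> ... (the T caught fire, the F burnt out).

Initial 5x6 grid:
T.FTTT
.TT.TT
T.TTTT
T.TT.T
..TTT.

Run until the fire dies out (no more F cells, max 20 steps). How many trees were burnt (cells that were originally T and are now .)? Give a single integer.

Answer: 17

Derivation:
Step 1: +2 fires, +1 burnt (F count now 2)
Step 2: +3 fires, +2 burnt (F count now 3)
Step 3: +4 fires, +3 burnt (F count now 4)
Step 4: +4 fires, +4 burnt (F count now 4)
Step 5: +2 fires, +4 burnt (F count now 2)
Step 6: +2 fires, +2 burnt (F count now 2)
Step 7: +0 fires, +2 burnt (F count now 0)
Fire out after step 7
Initially T: 20, now '.': 27
Total burnt (originally-T cells now '.'): 17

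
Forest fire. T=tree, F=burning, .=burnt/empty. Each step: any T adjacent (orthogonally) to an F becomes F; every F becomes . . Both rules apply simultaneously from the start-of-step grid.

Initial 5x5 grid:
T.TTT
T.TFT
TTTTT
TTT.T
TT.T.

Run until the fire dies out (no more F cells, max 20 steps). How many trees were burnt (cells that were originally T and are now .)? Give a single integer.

Answer: 18

Derivation:
Step 1: +4 fires, +1 burnt (F count now 4)
Step 2: +4 fires, +4 burnt (F count now 4)
Step 3: +3 fires, +4 burnt (F count now 3)
Step 4: +2 fires, +3 burnt (F count now 2)
Step 5: +3 fires, +2 burnt (F count now 3)
Step 6: +2 fires, +3 burnt (F count now 2)
Step 7: +0 fires, +2 burnt (F count now 0)
Fire out after step 7
Initially T: 19, now '.': 24
Total burnt (originally-T cells now '.'): 18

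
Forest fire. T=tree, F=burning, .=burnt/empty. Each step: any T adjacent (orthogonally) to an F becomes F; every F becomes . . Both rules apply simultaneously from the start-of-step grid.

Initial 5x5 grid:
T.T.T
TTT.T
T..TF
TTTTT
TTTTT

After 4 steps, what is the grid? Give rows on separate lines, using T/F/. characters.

Step 1: 3 trees catch fire, 1 burn out
  T.T.T
  TTT.F
  T..F.
  TTTTF
  TTTTT
Step 2: 3 trees catch fire, 3 burn out
  T.T.F
  TTT..
  T....
  TTTF.
  TTTTF
Step 3: 2 trees catch fire, 3 burn out
  T.T..
  TTT..
  T....
  TTF..
  TTTF.
Step 4: 2 trees catch fire, 2 burn out
  T.T..
  TTT..
  T....
  TF...
  TTF..

T.T..
TTT..
T....
TF...
TTF..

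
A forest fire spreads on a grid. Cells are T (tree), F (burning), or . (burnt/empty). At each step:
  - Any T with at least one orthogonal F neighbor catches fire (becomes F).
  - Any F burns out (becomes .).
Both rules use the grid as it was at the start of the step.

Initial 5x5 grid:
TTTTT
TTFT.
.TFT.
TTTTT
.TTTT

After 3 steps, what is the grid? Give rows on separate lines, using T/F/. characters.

Step 1: 6 trees catch fire, 2 burn out
  TTFTT
  TF.F.
  .F.F.
  TTFTT
  .TTTT
Step 2: 6 trees catch fire, 6 burn out
  TF.FT
  F....
  .....
  TF.FT
  .TFTT
Step 3: 6 trees catch fire, 6 burn out
  F...F
  .....
  .....
  F...F
  .F.FT

F...F
.....
.....
F...F
.F.FT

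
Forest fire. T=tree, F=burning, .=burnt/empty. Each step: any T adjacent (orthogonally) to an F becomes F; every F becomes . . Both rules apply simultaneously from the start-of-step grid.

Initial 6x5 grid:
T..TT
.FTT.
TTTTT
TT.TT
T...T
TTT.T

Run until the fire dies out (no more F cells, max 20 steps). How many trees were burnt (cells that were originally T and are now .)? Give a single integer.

Answer: 19

Derivation:
Step 1: +2 fires, +1 burnt (F count now 2)
Step 2: +4 fires, +2 burnt (F count now 4)
Step 3: +3 fires, +4 burnt (F count now 3)
Step 4: +4 fires, +3 burnt (F count now 4)
Step 5: +2 fires, +4 burnt (F count now 2)
Step 6: +2 fires, +2 burnt (F count now 2)
Step 7: +2 fires, +2 burnt (F count now 2)
Step 8: +0 fires, +2 burnt (F count now 0)
Fire out after step 8
Initially T: 20, now '.': 29
Total burnt (originally-T cells now '.'): 19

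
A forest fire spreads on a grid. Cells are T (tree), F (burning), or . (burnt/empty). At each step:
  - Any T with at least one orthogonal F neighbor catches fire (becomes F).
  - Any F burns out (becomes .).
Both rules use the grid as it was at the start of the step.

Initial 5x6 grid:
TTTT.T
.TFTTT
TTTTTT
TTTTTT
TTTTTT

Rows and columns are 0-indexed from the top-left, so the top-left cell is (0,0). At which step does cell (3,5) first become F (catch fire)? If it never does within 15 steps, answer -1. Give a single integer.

Step 1: cell (3,5)='T' (+4 fires, +1 burnt)
Step 2: cell (3,5)='T' (+6 fires, +4 burnt)
Step 3: cell (3,5)='T' (+7 fires, +6 burnt)
Step 4: cell (3,5)='T' (+6 fires, +7 burnt)
Step 5: cell (3,5)='F' (+3 fires, +6 burnt)
  -> target ignites at step 5
Step 6: cell (3,5)='.' (+1 fires, +3 burnt)
Step 7: cell (3,5)='.' (+0 fires, +1 burnt)
  fire out at step 7

5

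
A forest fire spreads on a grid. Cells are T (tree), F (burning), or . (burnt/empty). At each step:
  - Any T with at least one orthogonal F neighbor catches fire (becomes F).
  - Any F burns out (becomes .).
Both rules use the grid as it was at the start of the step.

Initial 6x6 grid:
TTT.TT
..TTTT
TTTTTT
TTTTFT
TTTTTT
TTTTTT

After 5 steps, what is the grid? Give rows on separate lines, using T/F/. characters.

Step 1: 4 trees catch fire, 1 burn out
  TTT.TT
  ..TTTT
  TTTTFT
  TTTF.F
  TTTTFT
  TTTTTT
Step 2: 7 trees catch fire, 4 burn out
  TTT.TT
  ..TTFT
  TTTF.F
  TTF...
  TTTF.F
  TTTTFT
Step 3: 8 trees catch fire, 7 burn out
  TTT.FT
  ..TF.F
  TTF...
  TF....
  TTF...
  TTTF.F
Step 4: 6 trees catch fire, 8 burn out
  TTT..F
  ..F...
  TF....
  F.....
  TF....
  TTF...
Step 5: 4 trees catch fire, 6 burn out
  TTF...
  ......
  F.....
  ......
  F.....
  TF....

TTF...
......
F.....
......
F.....
TF....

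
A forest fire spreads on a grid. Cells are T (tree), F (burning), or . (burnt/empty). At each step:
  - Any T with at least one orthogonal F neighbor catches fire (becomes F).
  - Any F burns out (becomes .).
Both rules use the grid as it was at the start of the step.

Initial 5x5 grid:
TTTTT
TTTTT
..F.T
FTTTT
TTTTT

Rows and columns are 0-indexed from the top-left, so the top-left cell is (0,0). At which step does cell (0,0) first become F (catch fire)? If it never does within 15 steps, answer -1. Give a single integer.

Step 1: cell (0,0)='T' (+4 fires, +2 burnt)
Step 2: cell (0,0)='T' (+6 fires, +4 burnt)
Step 3: cell (0,0)='T' (+6 fires, +6 burnt)
Step 4: cell (0,0)='F' (+4 fires, +6 burnt)
  -> target ignites at step 4
Step 5: cell (0,0)='.' (+0 fires, +4 burnt)
  fire out at step 5

4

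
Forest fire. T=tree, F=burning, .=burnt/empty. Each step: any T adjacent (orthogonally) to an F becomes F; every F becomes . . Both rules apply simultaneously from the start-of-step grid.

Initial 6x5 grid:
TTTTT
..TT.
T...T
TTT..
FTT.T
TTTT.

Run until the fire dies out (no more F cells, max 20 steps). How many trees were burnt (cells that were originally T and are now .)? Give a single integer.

Answer: 10

Derivation:
Step 1: +3 fires, +1 burnt (F count now 3)
Step 2: +4 fires, +3 burnt (F count now 4)
Step 3: +2 fires, +4 burnt (F count now 2)
Step 4: +1 fires, +2 burnt (F count now 1)
Step 5: +0 fires, +1 burnt (F count now 0)
Fire out after step 5
Initially T: 19, now '.': 21
Total burnt (originally-T cells now '.'): 10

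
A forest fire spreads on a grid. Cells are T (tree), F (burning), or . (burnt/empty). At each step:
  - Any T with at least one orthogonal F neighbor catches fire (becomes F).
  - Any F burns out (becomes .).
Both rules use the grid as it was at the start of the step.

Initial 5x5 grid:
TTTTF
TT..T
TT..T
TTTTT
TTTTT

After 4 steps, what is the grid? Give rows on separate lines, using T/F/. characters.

Step 1: 2 trees catch fire, 1 burn out
  TTTF.
  TT..F
  TT..T
  TTTTT
  TTTTT
Step 2: 2 trees catch fire, 2 burn out
  TTF..
  TT...
  TT..F
  TTTTT
  TTTTT
Step 3: 2 trees catch fire, 2 burn out
  TF...
  TT...
  TT...
  TTTTF
  TTTTT
Step 4: 4 trees catch fire, 2 burn out
  F....
  TF...
  TT...
  TTTF.
  TTTTF

F....
TF...
TT...
TTTF.
TTTTF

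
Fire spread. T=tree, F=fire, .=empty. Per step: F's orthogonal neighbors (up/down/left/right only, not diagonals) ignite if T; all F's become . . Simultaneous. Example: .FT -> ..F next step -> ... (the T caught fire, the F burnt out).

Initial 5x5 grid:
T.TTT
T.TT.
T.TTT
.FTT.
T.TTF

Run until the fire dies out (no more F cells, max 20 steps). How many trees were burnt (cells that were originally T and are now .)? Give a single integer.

Step 1: +2 fires, +2 burnt (F count now 2)
Step 2: +3 fires, +2 burnt (F count now 3)
Step 3: +2 fires, +3 burnt (F count now 2)
Step 4: +3 fires, +2 burnt (F count now 3)
Step 5: +1 fires, +3 burnt (F count now 1)
Step 6: +1 fires, +1 burnt (F count now 1)
Step 7: +0 fires, +1 burnt (F count now 0)
Fire out after step 7
Initially T: 16, now '.': 21
Total burnt (originally-T cells now '.'): 12

Answer: 12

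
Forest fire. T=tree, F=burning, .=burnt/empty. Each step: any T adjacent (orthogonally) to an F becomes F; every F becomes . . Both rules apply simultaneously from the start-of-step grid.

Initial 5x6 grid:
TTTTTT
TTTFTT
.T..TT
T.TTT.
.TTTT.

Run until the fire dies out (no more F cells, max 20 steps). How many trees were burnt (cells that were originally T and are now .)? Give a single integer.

Answer: 21

Derivation:
Step 1: +3 fires, +1 burnt (F count now 3)
Step 2: +5 fires, +3 burnt (F count now 5)
Step 3: +6 fires, +5 burnt (F count now 6)
Step 4: +3 fires, +6 burnt (F count now 3)
Step 5: +2 fires, +3 burnt (F count now 2)
Step 6: +1 fires, +2 burnt (F count now 1)
Step 7: +1 fires, +1 burnt (F count now 1)
Step 8: +0 fires, +1 burnt (F count now 0)
Fire out after step 8
Initially T: 22, now '.': 29
Total burnt (originally-T cells now '.'): 21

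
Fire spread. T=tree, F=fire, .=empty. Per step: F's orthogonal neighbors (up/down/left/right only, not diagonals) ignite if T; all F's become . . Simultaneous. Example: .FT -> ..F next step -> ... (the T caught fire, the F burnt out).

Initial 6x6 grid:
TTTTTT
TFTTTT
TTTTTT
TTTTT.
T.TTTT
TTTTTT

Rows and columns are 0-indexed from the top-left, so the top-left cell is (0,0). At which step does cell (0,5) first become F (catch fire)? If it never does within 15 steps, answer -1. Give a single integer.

Step 1: cell (0,5)='T' (+4 fires, +1 burnt)
Step 2: cell (0,5)='T' (+6 fires, +4 burnt)
Step 3: cell (0,5)='T' (+5 fires, +6 burnt)
Step 4: cell (0,5)='T' (+6 fires, +5 burnt)
Step 5: cell (0,5)='F' (+6 fires, +6 burnt)
  -> target ignites at step 5
Step 6: cell (0,5)='.' (+3 fires, +6 burnt)
Step 7: cell (0,5)='.' (+2 fires, +3 burnt)
Step 8: cell (0,5)='.' (+1 fires, +2 burnt)
Step 9: cell (0,5)='.' (+0 fires, +1 burnt)
  fire out at step 9

5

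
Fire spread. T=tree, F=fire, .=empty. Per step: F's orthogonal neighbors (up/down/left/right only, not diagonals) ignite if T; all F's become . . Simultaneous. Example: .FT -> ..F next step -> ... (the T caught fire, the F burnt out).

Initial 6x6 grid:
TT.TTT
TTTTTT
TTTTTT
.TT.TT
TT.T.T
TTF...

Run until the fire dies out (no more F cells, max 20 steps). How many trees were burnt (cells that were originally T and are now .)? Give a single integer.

Answer: 26

Derivation:
Step 1: +1 fires, +1 burnt (F count now 1)
Step 2: +2 fires, +1 burnt (F count now 2)
Step 3: +2 fires, +2 burnt (F count now 2)
Step 4: +2 fires, +2 burnt (F count now 2)
Step 5: +3 fires, +2 burnt (F count now 3)
Step 6: +4 fires, +3 burnt (F count now 4)
Step 7: +3 fires, +4 burnt (F count now 3)
Step 8: +4 fires, +3 burnt (F count now 4)
Step 9: +3 fires, +4 burnt (F count now 3)
Step 10: +2 fires, +3 burnt (F count now 2)
Step 11: +0 fires, +2 burnt (F count now 0)
Fire out after step 11
Initially T: 27, now '.': 35
Total burnt (originally-T cells now '.'): 26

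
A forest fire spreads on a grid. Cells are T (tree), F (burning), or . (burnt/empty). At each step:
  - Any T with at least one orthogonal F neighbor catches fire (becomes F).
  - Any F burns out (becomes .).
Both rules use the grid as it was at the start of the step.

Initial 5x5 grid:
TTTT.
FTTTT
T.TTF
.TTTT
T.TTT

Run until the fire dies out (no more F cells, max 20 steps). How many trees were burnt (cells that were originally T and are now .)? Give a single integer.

Step 1: +6 fires, +2 burnt (F count now 6)
Step 2: +6 fires, +6 burnt (F count now 6)
Step 3: +4 fires, +6 burnt (F count now 4)
Step 4: +2 fires, +4 burnt (F count now 2)
Step 5: +0 fires, +2 burnt (F count now 0)
Fire out after step 5
Initially T: 19, now '.': 24
Total burnt (originally-T cells now '.'): 18

Answer: 18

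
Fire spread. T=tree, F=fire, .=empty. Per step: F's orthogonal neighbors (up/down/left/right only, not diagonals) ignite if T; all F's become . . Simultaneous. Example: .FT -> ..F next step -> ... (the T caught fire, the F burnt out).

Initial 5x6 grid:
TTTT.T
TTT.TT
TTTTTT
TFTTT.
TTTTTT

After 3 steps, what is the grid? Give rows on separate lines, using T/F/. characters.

Step 1: 4 trees catch fire, 1 burn out
  TTTT.T
  TTT.TT
  TFTTTT
  F.FTT.
  TFTTTT
Step 2: 6 trees catch fire, 4 burn out
  TTTT.T
  TFT.TT
  F.FTTT
  ...FT.
  F.FTTT
Step 3: 6 trees catch fire, 6 burn out
  TFTT.T
  F.F.TT
  ...FTT
  ....F.
  ...FTT

TFTT.T
F.F.TT
...FTT
....F.
...FTT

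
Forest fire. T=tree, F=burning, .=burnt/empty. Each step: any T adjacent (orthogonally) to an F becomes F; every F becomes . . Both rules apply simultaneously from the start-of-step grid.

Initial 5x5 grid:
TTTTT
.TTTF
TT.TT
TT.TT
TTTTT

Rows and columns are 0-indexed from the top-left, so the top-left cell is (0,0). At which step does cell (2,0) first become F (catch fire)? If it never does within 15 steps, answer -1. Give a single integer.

Step 1: cell (2,0)='T' (+3 fires, +1 burnt)
Step 2: cell (2,0)='T' (+4 fires, +3 burnt)
Step 3: cell (2,0)='T' (+4 fires, +4 burnt)
Step 4: cell (2,0)='T' (+3 fires, +4 burnt)
Step 5: cell (2,0)='F' (+4 fires, +3 burnt)
  -> target ignites at step 5
Step 6: cell (2,0)='.' (+2 fires, +4 burnt)
Step 7: cell (2,0)='.' (+1 fires, +2 burnt)
Step 8: cell (2,0)='.' (+0 fires, +1 burnt)
  fire out at step 8

5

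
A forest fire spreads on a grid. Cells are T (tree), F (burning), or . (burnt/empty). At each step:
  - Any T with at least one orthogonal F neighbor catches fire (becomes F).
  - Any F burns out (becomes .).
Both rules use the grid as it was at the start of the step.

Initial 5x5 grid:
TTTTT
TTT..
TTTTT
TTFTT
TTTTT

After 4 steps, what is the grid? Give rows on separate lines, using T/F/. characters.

Step 1: 4 trees catch fire, 1 burn out
  TTTTT
  TTT..
  TTFTT
  TF.FT
  TTFTT
Step 2: 7 trees catch fire, 4 burn out
  TTTTT
  TTF..
  TF.FT
  F...F
  TF.FT
Step 3: 6 trees catch fire, 7 burn out
  TTFTT
  TF...
  F...F
  .....
  F...F
Step 4: 3 trees catch fire, 6 burn out
  TF.FT
  F....
  .....
  .....
  .....

TF.FT
F....
.....
.....
.....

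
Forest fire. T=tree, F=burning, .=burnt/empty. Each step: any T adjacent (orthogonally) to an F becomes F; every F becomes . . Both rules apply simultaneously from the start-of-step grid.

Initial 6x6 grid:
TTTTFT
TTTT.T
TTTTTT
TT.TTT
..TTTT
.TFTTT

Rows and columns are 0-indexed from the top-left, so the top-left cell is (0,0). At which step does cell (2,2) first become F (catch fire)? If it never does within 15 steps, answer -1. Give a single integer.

Step 1: cell (2,2)='T' (+5 fires, +2 burnt)
Step 2: cell (2,2)='T' (+5 fires, +5 burnt)
Step 3: cell (2,2)='T' (+7 fires, +5 burnt)
Step 4: cell (2,2)='F' (+7 fires, +7 burnt)
  -> target ignites at step 4
Step 5: cell (2,2)='.' (+2 fires, +7 burnt)
Step 6: cell (2,2)='.' (+2 fires, +2 burnt)
Step 7: cell (2,2)='.' (+1 fires, +2 burnt)
Step 8: cell (2,2)='.' (+0 fires, +1 burnt)
  fire out at step 8

4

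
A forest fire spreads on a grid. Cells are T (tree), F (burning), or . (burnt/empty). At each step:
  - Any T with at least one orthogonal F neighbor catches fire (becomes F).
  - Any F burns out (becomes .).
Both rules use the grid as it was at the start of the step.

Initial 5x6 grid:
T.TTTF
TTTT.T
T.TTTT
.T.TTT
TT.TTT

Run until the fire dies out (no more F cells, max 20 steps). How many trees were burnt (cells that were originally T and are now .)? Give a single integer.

Step 1: +2 fires, +1 burnt (F count now 2)
Step 2: +2 fires, +2 burnt (F count now 2)
Step 3: +4 fires, +2 burnt (F count now 4)
Step 4: +4 fires, +4 burnt (F count now 4)
Step 5: +4 fires, +4 burnt (F count now 4)
Step 6: +2 fires, +4 burnt (F count now 2)
Step 7: +2 fires, +2 burnt (F count now 2)
Step 8: +0 fires, +2 burnt (F count now 0)
Fire out after step 8
Initially T: 23, now '.': 27
Total burnt (originally-T cells now '.'): 20

Answer: 20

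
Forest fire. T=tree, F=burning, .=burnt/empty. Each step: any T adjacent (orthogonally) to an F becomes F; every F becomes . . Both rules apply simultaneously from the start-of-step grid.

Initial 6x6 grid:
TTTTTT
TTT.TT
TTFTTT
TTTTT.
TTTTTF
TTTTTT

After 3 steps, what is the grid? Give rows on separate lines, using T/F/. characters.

Step 1: 6 trees catch fire, 2 burn out
  TTTTTT
  TTF.TT
  TF.FTT
  TTFTT.
  TTTTF.
  TTTTTF
Step 2: 10 trees catch fire, 6 burn out
  TTFTTT
  TF..TT
  F...FT
  TF.FF.
  TTFF..
  TTTTF.
Step 3: 9 trees catch fire, 10 burn out
  TF.FTT
  F...FT
  .....F
  F.....
  TF....
  TTFF..

TF.FTT
F...FT
.....F
F.....
TF....
TTFF..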